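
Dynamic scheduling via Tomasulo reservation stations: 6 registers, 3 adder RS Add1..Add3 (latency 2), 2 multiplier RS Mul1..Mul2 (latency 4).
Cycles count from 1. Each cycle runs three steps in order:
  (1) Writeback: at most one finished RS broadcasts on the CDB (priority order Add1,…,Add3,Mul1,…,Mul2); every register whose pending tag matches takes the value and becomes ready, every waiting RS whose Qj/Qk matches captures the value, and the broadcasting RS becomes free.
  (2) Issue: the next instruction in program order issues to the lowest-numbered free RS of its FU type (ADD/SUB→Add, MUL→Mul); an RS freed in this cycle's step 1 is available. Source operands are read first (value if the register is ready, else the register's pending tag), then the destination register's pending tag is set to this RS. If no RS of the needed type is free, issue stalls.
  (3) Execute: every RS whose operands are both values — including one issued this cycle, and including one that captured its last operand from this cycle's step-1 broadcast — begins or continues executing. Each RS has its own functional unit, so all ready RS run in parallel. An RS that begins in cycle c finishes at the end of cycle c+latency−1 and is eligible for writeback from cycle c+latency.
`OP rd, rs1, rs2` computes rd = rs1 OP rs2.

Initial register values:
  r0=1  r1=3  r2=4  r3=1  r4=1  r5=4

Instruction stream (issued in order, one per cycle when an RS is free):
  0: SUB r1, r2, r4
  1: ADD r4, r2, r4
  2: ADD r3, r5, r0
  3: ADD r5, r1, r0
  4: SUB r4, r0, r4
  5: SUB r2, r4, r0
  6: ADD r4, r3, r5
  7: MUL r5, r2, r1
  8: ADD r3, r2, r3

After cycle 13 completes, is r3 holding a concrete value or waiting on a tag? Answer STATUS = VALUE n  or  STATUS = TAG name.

c1: issue SUB r1<-Add1 | r0:1,r1:Add1,r2:4,r3:1,r4:1,r5:4
c2: issue ADD r4<-Add2 | r0:1,r1:Add1,r2:4,r3:1,r4:Add2,r5:4
c3: CDB Add1=3; issue ADD r3<-Add1 | r0:1,r1:3,r2:4,r3:Add1,r4:Add2,r5:4
c4: CDB Add2=5; issue ADD r5<-Add2 | r0:1,r1:3,r2:4,r3:Add1,r4:5,r5:Add2
c5: CDB Add1=5; issue SUB r4<-Add1 | r0:1,r1:3,r2:4,r3:5,r4:Add1,r5:Add2
c6: CDB Add2=4; issue SUB r2<-Add2 | r0:1,r1:3,r2:Add2,r3:5,r4:Add1,r5:4
c7: CDB Add1=-4; issue ADD r4<-Add1 | r0:1,r1:3,r2:Add2,r3:5,r4:Add1,r5:4
c8: issue MUL r5<-Mul1 | r0:1,r1:3,r2:Add2,r3:5,r4:Add1,r5:Mul1
c9: CDB Add1=9; issue ADD r3<-Add1 | r0:1,r1:3,r2:Add2,r3:Add1,r4:9,r5:Mul1
c10: CDB Add2=-5 | r0:1,r1:3,r2:-5,r3:Add1,r4:9,r5:Mul1
c11: - | r0:1,r1:3,r2:-5,r3:Add1,r4:9,r5:Mul1
c12: CDB Add1=0 | r0:1,r1:3,r2:-5,r3:0,r4:9,r5:Mul1
c13: - | r0:1,r1:3,r2:-5,r3:0,r4:9,r5:Mul1

STATUS = VALUE 0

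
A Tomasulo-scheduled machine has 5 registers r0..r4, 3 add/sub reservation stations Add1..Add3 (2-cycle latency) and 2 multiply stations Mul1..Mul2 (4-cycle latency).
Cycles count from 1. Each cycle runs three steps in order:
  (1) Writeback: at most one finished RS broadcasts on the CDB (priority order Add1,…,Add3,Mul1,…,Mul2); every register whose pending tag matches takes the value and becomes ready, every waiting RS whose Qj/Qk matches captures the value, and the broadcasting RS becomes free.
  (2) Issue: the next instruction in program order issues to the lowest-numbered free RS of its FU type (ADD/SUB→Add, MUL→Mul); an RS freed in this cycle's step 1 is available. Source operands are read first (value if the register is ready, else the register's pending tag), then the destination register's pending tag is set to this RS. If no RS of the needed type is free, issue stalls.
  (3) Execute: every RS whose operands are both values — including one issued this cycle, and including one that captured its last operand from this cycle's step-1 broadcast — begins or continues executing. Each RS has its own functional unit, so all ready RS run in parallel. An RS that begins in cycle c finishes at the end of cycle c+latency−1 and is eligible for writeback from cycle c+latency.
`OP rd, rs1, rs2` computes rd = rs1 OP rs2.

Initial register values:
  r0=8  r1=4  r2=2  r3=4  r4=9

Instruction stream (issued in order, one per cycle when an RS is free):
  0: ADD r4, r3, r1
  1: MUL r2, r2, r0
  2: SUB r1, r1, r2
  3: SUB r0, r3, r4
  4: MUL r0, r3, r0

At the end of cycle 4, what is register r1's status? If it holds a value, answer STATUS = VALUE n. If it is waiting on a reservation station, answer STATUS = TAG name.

  c1: issue ADD r4<-Add1  regs: r0:8,r1:4,r2:2,r3:4,r4:Add1
  c2: issue MUL r2<-Mul1  regs: r0:8,r1:4,r2:Mul1,r3:4,r4:Add1
  c3: CDB Add1=8; issue SUB r1<-Add1  regs: r0:8,r1:Add1,r2:Mul1,r3:4,r4:8
  c4: issue SUB r0<-Add2  regs: r0:Add2,r1:Add1,r2:Mul1,r3:4,r4:8

STATUS = TAG Add1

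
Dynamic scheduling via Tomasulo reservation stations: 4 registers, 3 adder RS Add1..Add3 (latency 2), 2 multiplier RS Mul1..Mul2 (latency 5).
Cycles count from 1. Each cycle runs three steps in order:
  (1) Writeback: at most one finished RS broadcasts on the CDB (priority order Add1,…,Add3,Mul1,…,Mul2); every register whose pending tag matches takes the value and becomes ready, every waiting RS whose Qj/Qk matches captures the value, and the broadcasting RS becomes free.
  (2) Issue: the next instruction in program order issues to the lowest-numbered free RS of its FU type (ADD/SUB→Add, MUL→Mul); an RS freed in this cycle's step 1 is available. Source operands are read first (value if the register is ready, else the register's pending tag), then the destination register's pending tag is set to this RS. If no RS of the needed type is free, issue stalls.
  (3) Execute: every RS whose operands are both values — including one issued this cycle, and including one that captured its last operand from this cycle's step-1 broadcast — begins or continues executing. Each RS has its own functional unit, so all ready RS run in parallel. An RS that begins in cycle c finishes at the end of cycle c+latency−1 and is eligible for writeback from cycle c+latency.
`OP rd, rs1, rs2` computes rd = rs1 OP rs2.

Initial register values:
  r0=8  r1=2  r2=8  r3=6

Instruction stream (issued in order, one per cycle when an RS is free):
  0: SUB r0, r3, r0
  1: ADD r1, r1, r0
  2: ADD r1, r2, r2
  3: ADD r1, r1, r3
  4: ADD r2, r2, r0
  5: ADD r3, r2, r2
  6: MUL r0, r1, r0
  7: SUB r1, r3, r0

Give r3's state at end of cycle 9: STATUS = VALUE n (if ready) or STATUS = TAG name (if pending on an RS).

STATUS = VALUE 12

  c1: issue SUB r0<-Add1  regs: r0:Add1,r1:2,r2:8,r3:6
  c2: issue ADD r1<-Add2  regs: r0:Add1,r1:Add2,r2:8,r3:6
  c3: CDB Add1=-2; issue ADD r1<-Add1  regs: r0:-2,r1:Add1,r2:8,r3:6
  c4: issue ADD r1<-Add3  regs: r0:-2,r1:Add3,r2:8,r3:6
  c5: CDB Add1=16; issue ADD r2<-Add1  regs: r0:-2,r1:Add3,r2:Add1,r3:6
  c6: CDB Add2=0; issue ADD r3<-Add2  regs: r0:-2,r1:Add3,r2:Add1,r3:Add2
  c7: CDB Add1=6; issue MUL r0<-Mul1  regs: r0:Mul1,r1:Add3,r2:6,r3:Add2
  c8: CDB Add3=22; issue SUB r1<-Add1  regs: r0:Mul1,r1:Add1,r2:6,r3:Add2
  c9: CDB Add2=12  regs: r0:Mul1,r1:Add1,r2:6,r3:12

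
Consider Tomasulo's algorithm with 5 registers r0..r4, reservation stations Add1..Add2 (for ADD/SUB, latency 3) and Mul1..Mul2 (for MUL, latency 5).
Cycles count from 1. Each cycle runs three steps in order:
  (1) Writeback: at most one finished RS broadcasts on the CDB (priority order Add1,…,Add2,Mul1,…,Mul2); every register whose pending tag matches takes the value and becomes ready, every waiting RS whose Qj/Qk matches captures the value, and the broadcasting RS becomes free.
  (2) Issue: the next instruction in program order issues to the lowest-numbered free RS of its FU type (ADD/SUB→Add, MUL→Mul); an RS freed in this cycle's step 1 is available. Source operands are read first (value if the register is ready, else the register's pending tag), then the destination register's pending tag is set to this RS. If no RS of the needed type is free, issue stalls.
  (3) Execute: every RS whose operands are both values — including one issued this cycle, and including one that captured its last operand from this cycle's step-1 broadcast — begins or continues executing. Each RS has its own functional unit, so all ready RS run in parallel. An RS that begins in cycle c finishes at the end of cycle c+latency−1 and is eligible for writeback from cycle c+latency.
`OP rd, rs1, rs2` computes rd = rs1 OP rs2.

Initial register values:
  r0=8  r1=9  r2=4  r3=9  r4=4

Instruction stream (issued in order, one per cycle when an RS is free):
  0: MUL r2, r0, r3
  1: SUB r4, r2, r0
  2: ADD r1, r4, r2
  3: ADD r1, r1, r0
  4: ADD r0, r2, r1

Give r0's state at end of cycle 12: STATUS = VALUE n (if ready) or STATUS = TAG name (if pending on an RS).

STATUS = TAG Add2

  c1: issue MUL r2<-Mul1  regs: r0:8,r1:9,r2:Mul1,r3:9,r4:4
  c2: issue SUB r4<-Add1  regs: r0:8,r1:9,r2:Mul1,r3:9,r4:Add1
  c3: issue ADD r1<-Add2  regs: r0:8,r1:Add2,r2:Mul1,r3:9,r4:Add1
  c4: stall  regs: r0:8,r1:Add2,r2:Mul1,r3:9,r4:Add1
  c5: stall  regs: r0:8,r1:Add2,r2:Mul1,r3:9,r4:Add1
  c6: CDB Mul1=72; stall  regs: r0:8,r1:Add2,r2:72,r3:9,r4:Add1
  c7: stall  regs: r0:8,r1:Add2,r2:72,r3:9,r4:Add1
  c8: stall  regs: r0:8,r1:Add2,r2:72,r3:9,r4:Add1
  c9: CDB Add1=64; issue ADD r1<-Add1  regs: r0:8,r1:Add1,r2:72,r3:9,r4:64
  c10: stall  regs: r0:8,r1:Add1,r2:72,r3:9,r4:64
  c11: stall  regs: r0:8,r1:Add1,r2:72,r3:9,r4:64
  c12: CDB Add2=136; issue ADD r0<-Add2  regs: r0:Add2,r1:Add1,r2:72,r3:9,r4:64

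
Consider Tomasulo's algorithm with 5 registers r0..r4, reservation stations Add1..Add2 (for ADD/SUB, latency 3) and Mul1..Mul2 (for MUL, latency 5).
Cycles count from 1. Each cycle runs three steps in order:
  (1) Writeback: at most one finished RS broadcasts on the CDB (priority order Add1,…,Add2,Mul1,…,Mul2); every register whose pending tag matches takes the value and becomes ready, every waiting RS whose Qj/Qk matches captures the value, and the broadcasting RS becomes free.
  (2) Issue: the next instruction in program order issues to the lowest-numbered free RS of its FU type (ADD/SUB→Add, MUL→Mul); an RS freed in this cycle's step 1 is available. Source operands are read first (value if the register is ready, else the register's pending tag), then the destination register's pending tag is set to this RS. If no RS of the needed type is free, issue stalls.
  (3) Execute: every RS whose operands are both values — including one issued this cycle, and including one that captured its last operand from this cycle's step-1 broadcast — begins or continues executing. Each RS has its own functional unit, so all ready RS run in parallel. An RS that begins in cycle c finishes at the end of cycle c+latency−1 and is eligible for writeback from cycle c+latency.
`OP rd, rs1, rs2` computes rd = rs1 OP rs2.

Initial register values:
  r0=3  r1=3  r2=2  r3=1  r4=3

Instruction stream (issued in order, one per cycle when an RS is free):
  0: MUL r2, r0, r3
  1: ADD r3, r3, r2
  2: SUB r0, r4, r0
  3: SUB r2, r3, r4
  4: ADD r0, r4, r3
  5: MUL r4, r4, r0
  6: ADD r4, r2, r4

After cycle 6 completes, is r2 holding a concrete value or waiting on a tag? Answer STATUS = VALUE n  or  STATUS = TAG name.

c1: issue MUL r2<-Mul1 | r0:3,r1:3,r2:Mul1,r3:1,r4:3
c2: issue ADD r3<-Add1 | r0:3,r1:3,r2:Mul1,r3:Add1,r4:3
c3: issue SUB r0<-Add2 | r0:Add2,r1:3,r2:Mul1,r3:Add1,r4:3
c4: stall | r0:Add2,r1:3,r2:Mul1,r3:Add1,r4:3
c5: stall | r0:Add2,r1:3,r2:Mul1,r3:Add1,r4:3
c6: CDB Add2=0; issue SUB r2<-Add2 | r0:0,r1:3,r2:Add2,r3:Add1,r4:3

STATUS = TAG Add2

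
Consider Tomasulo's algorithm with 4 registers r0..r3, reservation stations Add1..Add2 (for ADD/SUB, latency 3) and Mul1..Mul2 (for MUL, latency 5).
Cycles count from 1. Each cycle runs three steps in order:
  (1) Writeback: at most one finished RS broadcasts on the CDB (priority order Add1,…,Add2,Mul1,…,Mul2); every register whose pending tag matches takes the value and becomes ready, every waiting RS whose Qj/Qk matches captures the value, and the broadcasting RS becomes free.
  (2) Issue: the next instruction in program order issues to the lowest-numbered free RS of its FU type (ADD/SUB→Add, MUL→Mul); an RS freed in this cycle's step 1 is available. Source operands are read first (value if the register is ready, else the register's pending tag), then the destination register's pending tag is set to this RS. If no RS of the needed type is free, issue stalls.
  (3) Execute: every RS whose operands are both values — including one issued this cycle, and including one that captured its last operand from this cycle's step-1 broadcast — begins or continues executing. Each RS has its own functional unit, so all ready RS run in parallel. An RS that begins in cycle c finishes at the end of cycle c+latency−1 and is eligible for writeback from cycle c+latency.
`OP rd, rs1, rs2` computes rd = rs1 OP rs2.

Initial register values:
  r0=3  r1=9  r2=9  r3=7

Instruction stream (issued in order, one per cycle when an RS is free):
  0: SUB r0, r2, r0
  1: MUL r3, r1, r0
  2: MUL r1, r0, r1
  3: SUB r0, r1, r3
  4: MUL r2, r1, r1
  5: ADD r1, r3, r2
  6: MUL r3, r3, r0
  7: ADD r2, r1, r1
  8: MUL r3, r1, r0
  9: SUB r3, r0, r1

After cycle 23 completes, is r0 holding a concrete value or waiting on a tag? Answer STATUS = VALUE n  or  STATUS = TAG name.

STATUS = VALUE 0

c1: issue SUB r0<-Add1 | r0:Add1,r1:9,r2:9,r3:7
c2: issue MUL r3<-Mul1 | r0:Add1,r1:9,r2:9,r3:Mul1
c3: issue MUL r1<-Mul2 | r0:Add1,r1:Mul2,r2:9,r3:Mul1
c4: CDB Add1=6; issue SUB r0<-Add1 | r0:Add1,r1:Mul2,r2:9,r3:Mul1
c5: stall | r0:Add1,r1:Mul2,r2:9,r3:Mul1
c6: stall | r0:Add1,r1:Mul2,r2:9,r3:Mul1
c7: stall | r0:Add1,r1:Mul2,r2:9,r3:Mul1
c8: stall | r0:Add1,r1:Mul2,r2:9,r3:Mul1
c9: CDB Mul1=54; issue MUL r2<-Mul1 | r0:Add1,r1:Mul2,r2:Mul1,r3:54
c10: CDB Mul2=54; issue ADD r1<-Add2 | r0:Add1,r1:Add2,r2:Mul1,r3:54
c11: issue MUL r3<-Mul2 | r0:Add1,r1:Add2,r2:Mul1,r3:Mul2
c12: stall | r0:Add1,r1:Add2,r2:Mul1,r3:Mul2
c13: CDB Add1=0; issue ADD r2<-Add1 | r0:0,r1:Add2,r2:Add1,r3:Mul2
c14: stall | r0:0,r1:Add2,r2:Add1,r3:Mul2
c15: CDB Mul1=2916; issue MUL r3<-Mul1 | r0:0,r1:Add2,r2:Add1,r3:Mul1
c16: stall | r0:0,r1:Add2,r2:Add1,r3:Mul1
c17: stall | r0:0,r1:Add2,r2:Add1,r3:Mul1
c18: CDB Add2=2970; issue SUB r3<-Add2 | r0:0,r1:2970,r2:Add1,r3:Add2
c19: CDB Mul2=0 | r0:0,r1:2970,r2:Add1,r3:Add2
c20: - | r0:0,r1:2970,r2:Add1,r3:Add2
c21: CDB Add1=5940 | r0:0,r1:2970,r2:5940,r3:Add2
c22: CDB Add2=-2970 | r0:0,r1:2970,r2:5940,r3:-2970
c23: CDB Mul1=0 | r0:0,r1:2970,r2:5940,r3:-2970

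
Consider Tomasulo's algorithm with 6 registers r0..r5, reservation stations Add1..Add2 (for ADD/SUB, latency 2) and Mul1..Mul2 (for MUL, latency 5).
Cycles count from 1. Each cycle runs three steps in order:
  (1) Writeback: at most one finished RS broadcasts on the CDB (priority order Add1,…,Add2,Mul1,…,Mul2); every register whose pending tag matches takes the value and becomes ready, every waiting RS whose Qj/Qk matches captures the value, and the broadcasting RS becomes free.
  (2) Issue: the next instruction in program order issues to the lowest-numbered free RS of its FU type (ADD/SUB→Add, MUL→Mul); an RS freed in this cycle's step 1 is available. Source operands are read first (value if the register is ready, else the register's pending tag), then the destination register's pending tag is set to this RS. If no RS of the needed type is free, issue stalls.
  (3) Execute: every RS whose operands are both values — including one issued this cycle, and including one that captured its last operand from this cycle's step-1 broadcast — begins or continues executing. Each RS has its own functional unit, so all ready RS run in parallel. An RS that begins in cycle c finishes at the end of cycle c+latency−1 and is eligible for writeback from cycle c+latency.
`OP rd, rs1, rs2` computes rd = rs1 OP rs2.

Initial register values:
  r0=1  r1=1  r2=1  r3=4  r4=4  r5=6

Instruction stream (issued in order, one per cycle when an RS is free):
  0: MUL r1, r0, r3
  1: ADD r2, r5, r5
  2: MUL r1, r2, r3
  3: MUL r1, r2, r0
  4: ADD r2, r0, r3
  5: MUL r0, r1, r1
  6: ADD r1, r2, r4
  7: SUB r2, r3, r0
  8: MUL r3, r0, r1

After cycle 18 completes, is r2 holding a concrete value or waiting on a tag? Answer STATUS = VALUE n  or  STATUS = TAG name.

STATUS = VALUE -140

c1: issue MUL r1<-Mul1 | r0:1,r1:Mul1,r2:1,r3:4,r4:4,r5:6
c2: issue ADD r2<-Add1 | r0:1,r1:Mul1,r2:Add1,r3:4,r4:4,r5:6
c3: issue MUL r1<-Mul2 | r0:1,r1:Mul2,r2:Add1,r3:4,r4:4,r5:6
c4: CDB Add1=12; stall | r0:1,r1:Mul2,r2:12,r3:4,r4:4,r5:6
c5: stall | r0:1,r1:Mul2,r2:12,r3:4,r4:4,r5:6
c6: CDB Mul1=4; issue MUL r1<-Mul1 | r0:1,r1:Mul1,r2:12,r3:4,r4:4,r5:6
c7: issue ADD r2<-Add1 | r0:1,r1:Mul1,r2:Add1,r3:4,r4:4,r5:6
c8: stall | r0:1,r1:Mul1,r2:Add1,r3:4,r4:4,r5:6
c9: CDB Add1=5; stall | r0:1,r1:Mul1,r2:5,r3:4,r4:4,r5:6
c10: CDB Mul2=48; issue MUL r0<-Mul2 | r0:Mul2,r1:Mul1,r2:5,r3:4,r4:4,r5:6
c11: CDB Mul1=12; issue ADD r1<-Add1 | r0:Mul2,r1:Add1,r2:5,r3:4,r4:4,r5:6
c12: issue SUB r2<-Add2 | r0:Mul2,r1:Add1,r2:Add2,r3:4,r4:4,r5:6
c13: CDB Add1=9; issue MUL r3<-Mul1 | r0:Mul2,r1:9,r2:Add2,r3:Mul1,r4:4,r5:6
c14: - | r0:Mul2,r1:9,r2:Add2,r3:Mul1,r4:4,r5:6
c15: - | r0:Mul2,r1:9,r2:Add2,r3:Mul1,r4:4,r5:6
c16: CDB Mul2=144 | r0:144,r1:9,r2:Add2,r3:Mul1,r4:4,r5:6
c17: - | r0:144,r1:9,r2:Add2,r3:Mul1,r4:4,r5:6
c18: CDB Add2=-140 | r0:144,r1:9,r2:-140,r3:Mul1,r4:4,r5:6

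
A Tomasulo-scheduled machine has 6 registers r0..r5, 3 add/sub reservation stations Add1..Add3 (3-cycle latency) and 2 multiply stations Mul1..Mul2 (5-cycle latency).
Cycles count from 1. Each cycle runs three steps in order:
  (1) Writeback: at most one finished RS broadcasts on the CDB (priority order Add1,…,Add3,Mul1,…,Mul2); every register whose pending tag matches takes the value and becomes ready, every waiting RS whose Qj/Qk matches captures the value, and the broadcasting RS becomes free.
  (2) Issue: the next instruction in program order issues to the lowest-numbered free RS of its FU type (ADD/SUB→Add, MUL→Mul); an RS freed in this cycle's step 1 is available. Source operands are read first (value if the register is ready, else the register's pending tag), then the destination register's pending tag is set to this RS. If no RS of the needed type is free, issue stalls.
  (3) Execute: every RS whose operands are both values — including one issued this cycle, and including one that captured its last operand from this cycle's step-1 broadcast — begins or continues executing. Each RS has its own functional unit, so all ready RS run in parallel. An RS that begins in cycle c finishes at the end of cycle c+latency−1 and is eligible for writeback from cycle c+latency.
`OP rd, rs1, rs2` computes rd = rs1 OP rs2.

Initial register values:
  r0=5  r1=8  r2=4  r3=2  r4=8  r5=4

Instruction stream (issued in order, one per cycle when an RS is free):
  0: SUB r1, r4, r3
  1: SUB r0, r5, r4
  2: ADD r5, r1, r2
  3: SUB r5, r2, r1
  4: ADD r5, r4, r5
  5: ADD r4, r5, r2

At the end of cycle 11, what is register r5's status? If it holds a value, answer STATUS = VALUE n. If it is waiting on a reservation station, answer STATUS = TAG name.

STATUS = VALUE 6

  c1: issue SUB r1<-Add1  regs: r0:5,r1:Add1,r2:4,r3:2,r4:8,r5:4
  c2: issue SUB r0<-Add2  regs: r0:Add2,r1:Add1,r2:4,r3:2,r4:8,r5:4
  c3: issue ADD r5<-Add3  regs: r0:Add2,r1:Add1,r2:4,r3:2,r4:8,r5:Add3
  c4: CDB Add1=6; issue SUB r5<-Add1  regs: r0:Add2,r1:6,r2:4,r3:2,r4:8,r5:Add1
  c5: CDB Add2=-4; issue ADD r5<-Add2  regs: r0:-4,r1:6,r2:4,r3:2,r4:8,r5:Add2
  c6: stall  regs: r0:-4,r1:6,r2:4,r3:2,r4:8,r5:Add2
  c7: CDB Add1=-2; issue ADD r4<-Add1  regs: r0:-4,r1:6,r2:4,r3:2,r4:Add1,r5:Add2
  c8: CDB Add3=10  regs: r0:-4,r1:6,r2:4,r3:2,r4:Add1,r5:Add2
  c9: -  regs: r0:-4,r1:6,r2:4,r3:2,r4:Add1,r5:Add2
  c10: CDB Add2=6  regs: r0:-4,r1:6,r2:4,r3:2,r4:Add1,r5:6
  c11: -  regs: r0:-4,r1:6,r2:4,r3:2,r4:Add1,r5:6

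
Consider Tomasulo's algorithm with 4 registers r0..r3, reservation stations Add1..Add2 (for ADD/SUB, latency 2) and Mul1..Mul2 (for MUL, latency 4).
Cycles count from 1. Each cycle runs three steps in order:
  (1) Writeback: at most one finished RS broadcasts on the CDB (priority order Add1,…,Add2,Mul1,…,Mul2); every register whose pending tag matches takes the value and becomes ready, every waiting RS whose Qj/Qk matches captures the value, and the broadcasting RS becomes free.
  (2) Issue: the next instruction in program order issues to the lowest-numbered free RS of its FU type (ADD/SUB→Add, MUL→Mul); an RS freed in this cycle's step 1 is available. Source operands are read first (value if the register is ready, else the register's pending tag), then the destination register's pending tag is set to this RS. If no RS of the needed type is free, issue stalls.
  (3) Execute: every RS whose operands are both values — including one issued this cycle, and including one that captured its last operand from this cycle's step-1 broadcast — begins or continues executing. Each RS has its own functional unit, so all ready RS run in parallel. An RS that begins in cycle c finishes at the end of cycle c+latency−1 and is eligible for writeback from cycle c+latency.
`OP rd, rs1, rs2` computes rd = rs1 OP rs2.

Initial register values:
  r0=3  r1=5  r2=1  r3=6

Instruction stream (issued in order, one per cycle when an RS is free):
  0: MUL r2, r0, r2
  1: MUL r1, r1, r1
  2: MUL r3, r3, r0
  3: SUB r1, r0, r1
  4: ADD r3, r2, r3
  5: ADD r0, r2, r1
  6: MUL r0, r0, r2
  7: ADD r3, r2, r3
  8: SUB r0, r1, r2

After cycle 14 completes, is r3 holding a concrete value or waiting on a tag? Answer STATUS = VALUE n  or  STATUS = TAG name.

STATUS = VALUE 24

  c1: issue MUL r2<-Mul1  regs: r0:3,r1:5,r2:Mul1,r3:6
  c2: issue MUL r1<-Mul2  regs: r0:3,r1:Mul2,r2:Mul1,r3:6
  c3: stall  regs: r0:3,r1:Mul2,r2:Mul1,r3:6
  c4: stall  regs: r0:3,r1:Mul2,r2:Mul1,r3:6
  c5: CDB Mul1=3; issue MUL r3<-Mul1  regs: r0:3,r1:Mul2,r2:3,r3:Mul1
  c6: CDB Mul2=25; issue SUB r1<-Add1  regs: r0:3,r1:Add1,r2:3,r3:Mul1
  c7: issue ADD r3<-Add2  regs: r0:3,r1:Add1,r2:3,r3:Add2
  c8: CDB Add1=-22; issue ADD r0<-Add1  regs: r0:Add1,r1:-22,r2:3,r3:Add2
  c9: CDB Mul1=18; issue MUL r0<-Mul1  regs: r0:Mul1,r1:-22,r2:3,r3:Add2
  c10: CDB Add1=-19; issue ADD r3<-Add1  regs: r0:Mul1,r1:-22,r2:3,r3:Add1
  c11: CDB Add2=21; issue SUB r0<-Add2  regs: r0:Add2,r1:-22,r2:3,r3:Add1
  c12: -  regs: r0:Add2,r1:-22,r2:3,r3:Add1
  c13: CDB Add1=24  regs: r0:Add2,r1:-22,r2:3,r3:24
  c14: CDB Add2=-25  regs: r0:-25,r1:-22,r2:3,r3:24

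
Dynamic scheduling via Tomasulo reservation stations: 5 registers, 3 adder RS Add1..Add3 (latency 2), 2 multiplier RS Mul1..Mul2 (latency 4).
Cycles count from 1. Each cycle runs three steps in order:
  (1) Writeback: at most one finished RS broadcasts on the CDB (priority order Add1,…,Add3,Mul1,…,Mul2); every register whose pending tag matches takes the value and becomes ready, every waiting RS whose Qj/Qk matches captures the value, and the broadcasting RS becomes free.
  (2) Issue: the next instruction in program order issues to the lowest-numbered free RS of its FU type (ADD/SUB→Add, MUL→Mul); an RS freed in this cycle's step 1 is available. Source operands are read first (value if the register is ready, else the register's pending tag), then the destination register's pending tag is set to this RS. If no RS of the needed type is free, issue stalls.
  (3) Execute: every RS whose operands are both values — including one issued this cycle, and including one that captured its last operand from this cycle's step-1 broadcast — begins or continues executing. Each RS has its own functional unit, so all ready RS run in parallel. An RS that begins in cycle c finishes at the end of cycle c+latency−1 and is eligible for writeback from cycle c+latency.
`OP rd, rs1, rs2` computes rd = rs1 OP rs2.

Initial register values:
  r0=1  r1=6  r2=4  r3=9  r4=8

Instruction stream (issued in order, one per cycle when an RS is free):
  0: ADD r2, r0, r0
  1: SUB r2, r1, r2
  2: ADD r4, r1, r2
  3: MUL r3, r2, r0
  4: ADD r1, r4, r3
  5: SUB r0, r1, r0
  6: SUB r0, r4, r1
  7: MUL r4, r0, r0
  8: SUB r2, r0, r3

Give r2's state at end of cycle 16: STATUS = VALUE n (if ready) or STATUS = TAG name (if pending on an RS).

STATUS = VALUE -8

  c1: issue ADD r2<-Add1  regs: r0:1,r1:6,r2:Add1,r3:9,r4:8
  c2: issue SUB r2<-Add2  regs: r0:1,r1:6,r2:Add2,r3:9,r4:8
  c3: CDB Add1=2; issue ADD r4<-Add1  regs: r0:1,r1:6,r2:Add2,r3:9,r4:Add1
  c4: issue MUL r3<-Mul1  regs: r0:1,r1:6,r2:Add2,r3:Mul1,r4:Add1
  c5: CDB Add2=4; issue ADD r1<-Add2  regs: r0:1,r1:Add2,r2:4,r3:Mul1,r4:Add1
  c6: issue SUB r0<-Add3  regs: r0:Add3,r1:Add2,r2:4,r3:Mul1,r4:Add1
  c7: CDB Add1=10; issue SUB r0<-Add1  regs: r0:Add1,r1:Add2,r2:4,r3:Mul1,r4:10
  c8: issue MUL r4<-Mul2  regs: r0:Add1,r1:Add2,r2:4,r3:Mul1,r4:Mul2
  c9: CDB Mul1=4; stall  regs: r0:Add1,r1:Add2,r2:4,r3:4,r4:Mul2
  c10: stall  regs: r0:Add1,r1:Add2,r2:4,r3:4,r4:Mul2
  c11: CDB Add2=14; issue SUB r2<-Add2  regs: r0:Add1,r1:14,r2:Add2,r3:4,r4:Mul2
  c12: -  regs: r0:Add1,r1:14,r2:Add2,r3:4,r4:Mul2
  c13: CDB Add1=-4  regs: r0:-4,r1:14,r2:Add2,r3:4,r4:Mul2
  c14: CDB Add3=13  regs: r0:-4,r1:14,r2:Add2,r3:4,r4:Mul2
  c15: CDB Add2=-8  regs: r0:-4,r1:14,r2:-8,r3:4,r4:Mul2
  c16: -  regs: r0:-4,r1:14,r2:-8,r3:4,r4:Mul2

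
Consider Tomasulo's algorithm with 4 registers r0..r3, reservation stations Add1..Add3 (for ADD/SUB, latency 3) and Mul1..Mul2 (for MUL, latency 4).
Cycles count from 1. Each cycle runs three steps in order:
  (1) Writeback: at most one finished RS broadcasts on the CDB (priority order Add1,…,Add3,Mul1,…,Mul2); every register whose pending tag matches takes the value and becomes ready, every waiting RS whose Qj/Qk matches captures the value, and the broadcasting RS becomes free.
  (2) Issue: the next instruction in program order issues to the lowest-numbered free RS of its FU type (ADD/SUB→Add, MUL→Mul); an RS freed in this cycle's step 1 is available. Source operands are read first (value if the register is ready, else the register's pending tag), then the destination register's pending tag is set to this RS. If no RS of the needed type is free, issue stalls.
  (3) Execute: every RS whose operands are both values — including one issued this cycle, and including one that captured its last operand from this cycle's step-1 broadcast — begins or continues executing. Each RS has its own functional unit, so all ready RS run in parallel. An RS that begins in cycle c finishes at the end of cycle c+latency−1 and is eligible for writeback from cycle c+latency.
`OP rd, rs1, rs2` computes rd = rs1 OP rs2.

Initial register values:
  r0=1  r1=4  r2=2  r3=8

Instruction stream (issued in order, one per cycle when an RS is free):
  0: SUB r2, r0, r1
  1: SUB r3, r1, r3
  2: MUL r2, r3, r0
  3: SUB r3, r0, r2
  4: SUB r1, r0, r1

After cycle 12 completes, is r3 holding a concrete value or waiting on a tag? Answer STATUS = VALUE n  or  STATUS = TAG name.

cycle 1: issue SUB r2<-Add1 // r0:1,r1:4,r2:Add1,r3:8
cycle 2: issue SUB r3<-Add2 // r0:1,r1:4,r2:Add1,r3:Add2
cycle 3: issue MUL r2<-Mul1 // r0:1,r1:4,r2:Mul1,r3:Add2
cycle 4: CDB Add1=-3; issue SUB r3<-Add1 // r0:1,r1:4,r2:Mul1,r3:Add1
cycle 5: CDB Add2=-4; issue SUB r1<-Add2 // r0:1,r1:Add2,r2:Mul1,r3:Add1
cycle 6: - // r0:1,r1:Add2,r2:Mul1,r3:Add1
cycle 7: - // r0:1,r1:Add2,r2:Mul1,r3:Add1
cycle 8: CDB Add2=-3 // r0:1,r1:-3,r2:Mul1,r3:Add1
cycle 9: CDB Mul1=-4 // r0:1,r1:-3,r2:-4,r3:Add1
cycle 10: - // r0:1,r1:-3,r2:-4,r3:Add1
cycle 11: - // r0:1,r1:-3,r2:-4,r3:Add1
cycle 12: CDB Add1=5 // r0:1,r1:-3,r2:-4,r3:5

STATUS = VALUE 5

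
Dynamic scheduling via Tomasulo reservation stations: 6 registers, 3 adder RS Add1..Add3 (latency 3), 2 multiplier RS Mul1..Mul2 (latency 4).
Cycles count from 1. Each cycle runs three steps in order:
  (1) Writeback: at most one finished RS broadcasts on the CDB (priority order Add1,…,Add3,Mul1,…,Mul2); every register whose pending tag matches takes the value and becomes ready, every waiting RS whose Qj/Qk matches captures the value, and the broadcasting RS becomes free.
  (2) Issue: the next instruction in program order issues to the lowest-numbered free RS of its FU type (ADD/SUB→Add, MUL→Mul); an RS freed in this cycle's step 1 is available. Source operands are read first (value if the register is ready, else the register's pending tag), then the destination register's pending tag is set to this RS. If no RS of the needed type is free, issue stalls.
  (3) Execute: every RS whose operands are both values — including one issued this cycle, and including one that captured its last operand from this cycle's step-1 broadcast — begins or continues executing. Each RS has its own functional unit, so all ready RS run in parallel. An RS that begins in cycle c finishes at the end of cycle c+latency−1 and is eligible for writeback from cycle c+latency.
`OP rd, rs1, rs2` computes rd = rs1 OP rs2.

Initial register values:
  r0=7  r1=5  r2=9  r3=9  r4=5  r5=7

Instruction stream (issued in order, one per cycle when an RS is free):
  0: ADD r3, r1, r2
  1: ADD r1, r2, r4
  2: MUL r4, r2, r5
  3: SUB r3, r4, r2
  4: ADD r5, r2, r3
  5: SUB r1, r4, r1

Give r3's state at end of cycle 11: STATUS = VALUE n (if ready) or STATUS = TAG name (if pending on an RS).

c1: issue ADD r3<-Add1 | r0:7,r1:5,r2:9,r3:Add1,r4:5,r5:7
c2: issue ADD r1<-Add2 | r0:7,r1:Add2,r2:9,r3:Add1,r4:5,r5:7
c3: issue MUL r4<-Mul1 | r0:7,r1:Add2,r2:9,r3:Add1,r4:Mul1,r5:7
c4: CDB Add1=14; issue SUB r3<-Add1 | r0:7,r1:Add2,r2:9,r3:Add1,r4:Mul1,r5:7
c5: CDB Add2=14; issue ADD r5<-Add2 | r0:7,r1:14,r2:9,r3:Add1,r4:Mul1,r5:Add2
c6: issue SUB r1<-Add3 | r0:7,r1:Add3,r2:9,r3:Add1,r4:Mul1,r5:Add2
c7: CDB Mul1=63 | r0:7,r1:Add3,r2:9,r3:Add1,r4:63,r5:Add2
c8: - | r0:7,r1:Add3,r2:9,r3:Add1,r4:63,r5:Add2
c9: - | r0:7,r1:Add3,r2:9,r3:Add1,r4:63,r5:Add2
c10: CDB Add1=54 | r0:7,r1:Add3,r2:9,r3:54,r4:63,r5:Add2
c11: CDB Add3=49 | r0:7,r1:49,r2:9,r3:54,r4:63,r5:Add2

STATUS = VALUE 54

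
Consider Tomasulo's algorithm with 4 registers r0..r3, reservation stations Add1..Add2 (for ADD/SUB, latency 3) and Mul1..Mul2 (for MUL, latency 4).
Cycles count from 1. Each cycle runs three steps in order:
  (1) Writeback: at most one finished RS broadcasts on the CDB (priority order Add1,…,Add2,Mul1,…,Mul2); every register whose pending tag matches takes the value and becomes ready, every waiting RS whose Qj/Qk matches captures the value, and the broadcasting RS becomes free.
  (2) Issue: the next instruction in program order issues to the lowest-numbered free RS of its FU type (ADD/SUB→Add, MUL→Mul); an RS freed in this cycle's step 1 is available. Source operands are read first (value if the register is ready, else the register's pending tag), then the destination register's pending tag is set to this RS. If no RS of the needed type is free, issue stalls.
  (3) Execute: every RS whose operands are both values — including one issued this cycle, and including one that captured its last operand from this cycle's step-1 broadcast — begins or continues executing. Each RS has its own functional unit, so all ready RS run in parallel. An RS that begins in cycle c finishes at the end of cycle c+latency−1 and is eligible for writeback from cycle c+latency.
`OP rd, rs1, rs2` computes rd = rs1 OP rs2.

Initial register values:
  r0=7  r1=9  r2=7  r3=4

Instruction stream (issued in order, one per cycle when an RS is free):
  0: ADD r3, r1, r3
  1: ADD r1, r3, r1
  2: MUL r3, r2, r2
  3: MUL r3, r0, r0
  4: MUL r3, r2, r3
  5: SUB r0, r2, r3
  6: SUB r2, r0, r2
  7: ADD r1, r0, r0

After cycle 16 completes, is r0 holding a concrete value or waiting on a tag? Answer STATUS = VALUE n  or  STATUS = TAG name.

STATUS = VALUE -336

  c1: issue ADD r3<-Add1  regs: r0:7,r1:9,r2:7,r3:Add1
  c2: issue ADD r1<-Add2  regs: r0:7,r1:Add2,r2:7,r3:Add1
  c3: issue MUL r3<-Mul1  regs: r0:7,r1:Add2,r2:7,r3:Mul1
  c4: CDB Add1=13; issue MUL r3<-Mul2  regs: r0:7,r1:Add2,r2:7,r3:Mul2
  c5: stall  regs: r0:7,r1:Add2,r2:7,r3:Mul2
  c6: stall  regs: r0:7,r1:Add2,r2:7,r3:Mul2
  c7: CDB Add2=22; stall  regs: r0:7,r1:22,r2:7,r3:Mul2
  c8: CDB Mul1=49; issue MUL r3<-Mul1  regs: r0:7,r1:22,r2:7,r3:Mul1
  c9: CDB Mul2=49; issue SUB r0<-Add1  regs: r0:Add1,r1:22,r2:7,r3:Mul1
  c10: issue SUB r2<-Add2  regs: r0:Add1,r1:22,r2:Add2,r3:Mul1
  c11: stall  regs: r0:Add1,r1:22,r2:Add2,r3:Mul1
  c12: stall  regs: r0:Add1,r1:22,r2:Add2,r3:Mul1
  c13: CDB Mul1=343; stall  regs: r0:Add1,r1:22,r2:Add2,r3:343
  c14: stall  regs: r0:Add1,r1:22,r2:Add2,r3:343
  c15: stall  regs: r0:Add1,r1:22,r2:Add2,r3:343
  c16: CDB Add1=-336; issue ADD r1<-Add1  regs: r0:-336,r1:Add1,r2:Add2,r3:343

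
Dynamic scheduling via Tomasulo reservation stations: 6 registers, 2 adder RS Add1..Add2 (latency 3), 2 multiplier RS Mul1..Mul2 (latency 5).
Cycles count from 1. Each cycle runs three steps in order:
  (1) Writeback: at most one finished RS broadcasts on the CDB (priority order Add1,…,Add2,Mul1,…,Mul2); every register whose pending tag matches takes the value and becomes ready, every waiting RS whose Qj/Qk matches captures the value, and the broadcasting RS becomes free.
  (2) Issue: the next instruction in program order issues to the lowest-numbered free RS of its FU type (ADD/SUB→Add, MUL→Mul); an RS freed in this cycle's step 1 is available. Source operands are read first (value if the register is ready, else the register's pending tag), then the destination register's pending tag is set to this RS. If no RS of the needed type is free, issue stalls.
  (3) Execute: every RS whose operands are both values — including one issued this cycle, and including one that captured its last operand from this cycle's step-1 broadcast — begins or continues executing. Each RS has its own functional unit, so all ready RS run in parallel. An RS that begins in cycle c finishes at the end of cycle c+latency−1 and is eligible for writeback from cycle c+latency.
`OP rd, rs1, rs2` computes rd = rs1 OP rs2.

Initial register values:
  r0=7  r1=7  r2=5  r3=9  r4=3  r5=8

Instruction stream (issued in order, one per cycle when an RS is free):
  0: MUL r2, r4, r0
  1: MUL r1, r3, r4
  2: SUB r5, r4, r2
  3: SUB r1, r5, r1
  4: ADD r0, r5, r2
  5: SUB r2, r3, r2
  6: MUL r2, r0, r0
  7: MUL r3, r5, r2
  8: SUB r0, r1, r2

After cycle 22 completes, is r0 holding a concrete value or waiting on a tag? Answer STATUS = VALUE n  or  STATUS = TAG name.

STATUS = VALUE -54

  c1: issue MUL r2<-Mul1  regs: r0:7,r1:7,r2:Mul1,r3:9,r4:3,r5:8
  c2: issue MUL r1<-Mul2  regs: r0:7,r1:Mul2,r2:Mul1,r3:9,r4:3,r5:8
  c3: issue SUB r5<-Add1  regs: r0:7,r1:Mul2,r2:Mul1,r3:9,r4:3,r5:Add1
  c4: issue SUB r1<-Add2  regs: r0:7,r1:Add2,r2:Mul1,r3:9,r4:3,r5:Add1
  c5: stall  regs: r0:7,r1:Add2,r2:Mul1,r3:9,r4:3,r5:Add1
  c6: CDB Mul1=21; stall  regs: r0:7,r1:Add2,r2:21,r3:9,r4:3,r5:Add1
  c7: CDB Mul2=27; stall  regs: r0:7,r1:Add2,r2:21,r3:9,r4:3,r5:Add1
  c8: stall  regs: r0:7,r1:Add2,r2:21,r3:9,r4:3,r5:Add1
  c9: CDB Add1=-18; issue ADD r0<-Add1  regs: r0:Add1,r1:Add2,r2:21,r3:9,r4:3,r5:-18
  c10: stall  regs: r0:Add1,r1:Add2,r2:21,r3:9,r4:3,r5:-18
  c11: stall  regs: r0:Add1,r1:Add2,r2:21,r3:9,r4:3,r5:-18
  c12: CDB Add1=3; issue SUB r2<-Add1  regs: r0:3,r1:Add2,r2:Add1,r3:9,r4:3,r5:-18
  c13: CDB Add2=-45; issue MUL r2<-Mul1  regs: r0:3,r1:-45,r2:Mul1,r3:9,r4:3,r5:-18
  c14: issue MUL r3<-Mul2  regs: r0:3,r1:-45,r2:Mul1,r3:Mul2,r4:3,r5:-18
  c15: CDB Add1=-12; issue SUB r0<-Add1  regs: r0:Add1,r1:-45,r2:Mul1,r3:Mul2,r4:3,r5:-18
  c16: -  regs: r0:Add1,r1:-45,r2:Mul1,r3:Mul2,r4:3,r5:-18
  c17: -  regs: r0:Add1,r1:-45,r2:Mul1,r3:Mul2,r4:3,r5:-18
  c18: CDB Mul1=9  regs: r0:Add1,r1:-45,r2:9,r3:Mul2,r4:3,r5:-18
  c19: -  regs: r0:Add1,r1:-45,r2:9,r3:Mul2,r4:3,r5:-18
  c20: -  regs: r0:Add1,r1:-45,r2:9,r3:Mul2,r4:3,r5:-18
  c21: CDB Add1=-54  regs: r0:-54,r1:-45,r2:9,r3:Mul2,r4:3,r5:-18
  c22: -  regs: r0:-54,r1:-45,r2:9,r3:Mul2,r4:3,r5:-18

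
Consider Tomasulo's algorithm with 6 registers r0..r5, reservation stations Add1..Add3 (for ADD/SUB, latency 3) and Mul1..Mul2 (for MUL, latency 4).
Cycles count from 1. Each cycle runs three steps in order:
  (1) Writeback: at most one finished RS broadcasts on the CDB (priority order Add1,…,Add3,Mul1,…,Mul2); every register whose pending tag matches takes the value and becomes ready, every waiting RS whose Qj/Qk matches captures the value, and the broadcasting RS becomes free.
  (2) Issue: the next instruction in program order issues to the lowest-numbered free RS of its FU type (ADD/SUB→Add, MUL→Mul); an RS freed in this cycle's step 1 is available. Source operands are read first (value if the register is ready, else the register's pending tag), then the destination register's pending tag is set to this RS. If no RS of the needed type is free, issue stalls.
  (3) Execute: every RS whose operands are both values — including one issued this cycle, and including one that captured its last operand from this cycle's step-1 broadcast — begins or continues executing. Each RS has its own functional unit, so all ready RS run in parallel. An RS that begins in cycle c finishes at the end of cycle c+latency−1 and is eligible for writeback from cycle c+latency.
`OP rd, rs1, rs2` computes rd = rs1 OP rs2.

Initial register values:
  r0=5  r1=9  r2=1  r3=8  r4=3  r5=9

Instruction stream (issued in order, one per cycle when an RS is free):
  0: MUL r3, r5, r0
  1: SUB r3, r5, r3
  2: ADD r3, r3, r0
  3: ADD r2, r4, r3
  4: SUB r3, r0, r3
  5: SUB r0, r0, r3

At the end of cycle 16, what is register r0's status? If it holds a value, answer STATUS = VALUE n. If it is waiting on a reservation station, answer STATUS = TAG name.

c1: issue MUL r3<-Mul1 | r0:5,r1:9,r2:1,r3:Mul1,r4:3,r5:9
c2: issue SUB r3<-Add1 | r0:5,r1:9,r2:1,r3:Add1,r4:3,r5:9
c3: issue ADD r3<-Add2 | r0:5,r1:9,r2:1,r3:Add2,r4:3,r5:9
c4: issue ADD r2<-Add3 | r0:5,r1:9,r2:Add3,r3:Add2,r4:3,r5:9
c5: CDB Mul1=45; stall | r0:5,r1:9,r2:Add3,r3:Add2,r4:3,r5:9
c6: stall | r0:5,r1:9,r2:Add3,r3:Add2,r4:3,r5:9
c7: stall | r0:5,r1:9,r2:Add3,r3:Add2,r4:3,r5:9
c8: CDB Add1=-36; issue SUB r3<-Add1 | r0:5,r1:9,r2:Add3,r3:Add1,r4:3,r5:9
c9: stall | r0:5,r1:9,r2:Add3,r3:Add1,r4:3,r5:9
c10: stall | r0:5,r1:9,r2:Add3,r3:Add1,r4:3,r5:9
c11: CDB Add2=-31; issue SUB r0<-Add2 | r0:Add2,r1:9,r2:Add3,r3:Add1,r4:3,r5:9
c12: - | r0:Add2,r1:9,r2:Add3,r3:Add1,r4:3,r5:9
c13: - | r0:Add2,r1:9,r2:Add3,r3:Add1,r4:3,r5:9
c14: CDB Add1=36 | r0:Add2,r1:9,r2:Add3,r3:36,r4:3,r5:9
c15: CDB Add3=-28 | r0:Add2,r1:9,r2:-28,r3:36,r4:3,r5:9
c16: - | r0:Add2,r1:9,r2:-28,r3:36,r4:3,r5:9

STATUS = TAG Add2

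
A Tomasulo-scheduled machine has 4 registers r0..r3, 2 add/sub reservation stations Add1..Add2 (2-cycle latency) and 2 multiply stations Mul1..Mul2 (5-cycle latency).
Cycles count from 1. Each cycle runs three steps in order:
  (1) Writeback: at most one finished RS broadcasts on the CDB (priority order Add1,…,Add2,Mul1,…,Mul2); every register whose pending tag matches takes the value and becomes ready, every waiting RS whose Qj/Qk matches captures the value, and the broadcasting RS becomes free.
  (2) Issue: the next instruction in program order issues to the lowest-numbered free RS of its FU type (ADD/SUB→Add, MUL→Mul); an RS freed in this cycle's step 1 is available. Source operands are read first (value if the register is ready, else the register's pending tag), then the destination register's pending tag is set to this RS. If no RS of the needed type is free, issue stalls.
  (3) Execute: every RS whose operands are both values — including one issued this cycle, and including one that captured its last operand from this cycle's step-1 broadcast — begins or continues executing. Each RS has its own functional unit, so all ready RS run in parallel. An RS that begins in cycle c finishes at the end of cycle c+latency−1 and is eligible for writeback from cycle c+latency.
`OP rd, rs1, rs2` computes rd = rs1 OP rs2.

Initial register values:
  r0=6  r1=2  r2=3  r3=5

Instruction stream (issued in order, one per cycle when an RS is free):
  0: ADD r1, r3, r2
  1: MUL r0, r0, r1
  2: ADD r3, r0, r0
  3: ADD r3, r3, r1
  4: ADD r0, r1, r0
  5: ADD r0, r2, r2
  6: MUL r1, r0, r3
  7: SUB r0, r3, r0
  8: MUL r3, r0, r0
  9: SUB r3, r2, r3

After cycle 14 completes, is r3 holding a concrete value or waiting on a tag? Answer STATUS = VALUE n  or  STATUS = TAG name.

STATUS = VALUE 104

c1: issue ADD r1<-Add1 | r0:6,r1:Add1,r2:3,r3:5
c2: issue MUL r0<-Mul1 | r0:Mul1,r1:Add1,r2:3,r3:5
c3: CDB Add1=8; issue ADD r3<-Add1 | r0:Mul1,r1:8,r2:3,r3:Add1
c4: issue ADD r3<-Add2 | r0:Mul1,r1:8,r2:3,r3:Add2
c5: stall | r0:Mul1,r1:8,r2:3,r3:Add2
c6: stall | r0:Mul1,r1:8,r2:3,r3:Add2
c7: stall | r0:Mul1,r1:8,r2:3,r3:Add2
c8: CDB Mul1=48; stall | r0:48,r1:8,r2:3,r3:Add2
c9: stall | r0:48,r1:8,r2:3,r3:Add2
c10: CDB Add1=96; issue ADD r0<-Add1 | r0:Add1,r1:8,r2:3,r3:Add2
c11: stall | r0:Add1,r1:8,r2:3,r3:Add2
c12: CDB Add1=56; issue ADD r0<-Add1 | r0:Add1,r1:8,r2:3,r3:Add2
c13: CDB Add2=104; issue MUL r1<-Mul1 | r0:Add1,r1:Mul1,r2:3,r3:104
c14: CDB Add1=6; issue SUB r0<-Add1 | r0:Add1,r1:Mul1,r2:3,r3:104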